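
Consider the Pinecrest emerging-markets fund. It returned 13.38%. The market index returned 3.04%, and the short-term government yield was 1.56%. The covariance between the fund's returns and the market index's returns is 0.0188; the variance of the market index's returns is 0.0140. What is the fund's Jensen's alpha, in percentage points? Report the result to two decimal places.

9.83

β = Cov / Var = 0.0188 / 0.0140 = 1.3429
E[R] = Rf + β(Rm − Rf) = 1.56% + 1.3429 × (3.04% − 1.56%) = 3.5475%
α = Rp − E[R] = 13.38% − 3.5475% = 9.8325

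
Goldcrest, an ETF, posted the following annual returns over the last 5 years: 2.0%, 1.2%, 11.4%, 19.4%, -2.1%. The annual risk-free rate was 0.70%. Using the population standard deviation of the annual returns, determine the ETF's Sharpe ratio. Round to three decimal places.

Mean return μ = 31.90 / 5 = 6.3800%
Population σ = √[Σ(r − μ)² / 5] = √[312.6480 / 5] = √62.5296 = 7.9076%
Sharpe = (μ − rf) / σ = (6.3800 − 0.7) / 7.9076 = 5.6800 / 7.9076 = 0.7183

0.718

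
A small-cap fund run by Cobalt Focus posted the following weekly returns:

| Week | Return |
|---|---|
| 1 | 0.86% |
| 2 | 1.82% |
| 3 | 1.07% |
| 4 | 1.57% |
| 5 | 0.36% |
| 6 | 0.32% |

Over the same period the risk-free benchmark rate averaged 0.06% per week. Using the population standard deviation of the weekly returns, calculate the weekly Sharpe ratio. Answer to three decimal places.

1.673

μ = (0.86 + 1.82 + 1.07 + 1.57 + 0.36 + 0.32) / 6 = 1.0000%
Population σ = √[Σ(r − μ)² / 6] = √[1.8938 / 6] = √0.3156 = 0.5618%
Sharpe = (μ − rf) / σ = (1.0000 − 0.06) / 0.5618 = 0.9400 / 0.5618 = 1.6732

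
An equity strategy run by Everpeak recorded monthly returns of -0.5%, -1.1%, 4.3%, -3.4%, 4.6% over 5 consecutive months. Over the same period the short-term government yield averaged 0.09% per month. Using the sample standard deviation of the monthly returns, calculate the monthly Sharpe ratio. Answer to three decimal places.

r̄ = (-0.5 − 1.1 + 4.3 − 3.4 + 4.6) / 5 = 0.7800%
Sample σ = √[Σ(r − r̄)² / 4] = √[49.6280 / 4] = √12.4070 = 3.5224%
Sharpe = (r̄ − rf) / σ = (0.7800 − 0.09) / 3.5224 = 0.6900 / 3.5224 = 0.1959

0.196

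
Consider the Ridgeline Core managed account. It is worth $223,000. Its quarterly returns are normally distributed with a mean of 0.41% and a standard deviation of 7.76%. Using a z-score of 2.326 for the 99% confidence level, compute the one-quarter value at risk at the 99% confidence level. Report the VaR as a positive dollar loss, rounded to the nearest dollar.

Return at the 99% tail: μ − z·σ = 0.41% − 2.326 × 7.76% = 0.41 − 18.04976 = -17.63976%
VaR = −(-17.63976%) × $223,000 = 17.63976% × $223,000 = $39,337

$39,337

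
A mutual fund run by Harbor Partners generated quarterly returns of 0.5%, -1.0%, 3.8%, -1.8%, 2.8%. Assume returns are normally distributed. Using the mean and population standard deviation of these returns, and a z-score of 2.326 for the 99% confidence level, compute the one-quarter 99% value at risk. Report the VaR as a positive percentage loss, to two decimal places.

Mean return μ = 4.30 / 5 = 0.8600%
Σ(r − μ)² = (0.5 − 0.8600)² + (-1 − 0.8600)² + (3.8 − 0.8600)² + … = 23.0720
σ = √[23.0720 / 5] = 2.1481%
VaR = −(μ − z·σ) = −(0.8600 − 2.326 × 2.1481) = −(-4.1365) = 4.1365%

4.14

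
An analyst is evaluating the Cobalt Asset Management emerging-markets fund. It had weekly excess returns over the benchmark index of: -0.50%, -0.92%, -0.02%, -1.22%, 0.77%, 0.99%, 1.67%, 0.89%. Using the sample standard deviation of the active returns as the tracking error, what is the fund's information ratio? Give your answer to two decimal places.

Mean return r̄ = 1.660 / 8 = 0.2075%
Σ(r − r̄)² = 7.3948; sample σ = √(7.3948/7) = 1.0278%
IR = r̄ / tracking error = 0.2075 / 1.0278 = 0.2019

0.20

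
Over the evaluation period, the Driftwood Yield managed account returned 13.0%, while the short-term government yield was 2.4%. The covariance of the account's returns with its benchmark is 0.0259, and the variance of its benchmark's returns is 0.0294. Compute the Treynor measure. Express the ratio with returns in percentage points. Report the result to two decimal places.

β = Cov / Var = 0.0259 / 0.0294 = 0.8810
Treynor = (Rp − Rf) / β = (13.0% − 2.4%) / 0.8810 = 10.60 / 0.8810 = 12.0318

12.03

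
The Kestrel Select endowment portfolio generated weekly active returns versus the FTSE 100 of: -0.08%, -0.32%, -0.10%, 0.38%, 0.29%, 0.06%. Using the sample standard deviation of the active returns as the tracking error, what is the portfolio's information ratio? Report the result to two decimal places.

0.15

r̄ = (-0.08 − 0.32 − 0.1 + 0.38 + 0.29 + 0.06) / 6 = 0.0383%
Sample σ = √[Σ(r − r̄)² / 5] = √[0.3421 / 5] = √0.0684 = 0.2615%
IR = r̄ / tracking error = 0.0383 / 0.2615 = 0.1465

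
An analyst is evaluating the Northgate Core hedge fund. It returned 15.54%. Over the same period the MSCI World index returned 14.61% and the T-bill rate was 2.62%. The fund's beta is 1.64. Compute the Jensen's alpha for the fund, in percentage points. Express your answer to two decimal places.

CAPM expected return = Rf + β(Rm − Rf) = 2.62% + 1.64 × (14.61% − 2.62%) = 2.62 + 1.64 × 11.99 = 22.2836%
Jensen's α = Rp − E[R] = 15.54% − 22.2836% = -6.7436

-6.74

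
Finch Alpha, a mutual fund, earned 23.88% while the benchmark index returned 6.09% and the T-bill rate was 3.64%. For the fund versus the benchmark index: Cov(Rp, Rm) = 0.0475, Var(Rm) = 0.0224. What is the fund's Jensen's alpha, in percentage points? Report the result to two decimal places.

β = Cov / Var = 0.0475 / 0.0224 = 2.1205
E[R] = Rf + β(Rm − Rf) = 3.64% + 2.1205 × (6.09% − 3.64%) = 8.8352%
α = Rp − E[R] = 23.88% − 8.8352% = 15.0448

15.04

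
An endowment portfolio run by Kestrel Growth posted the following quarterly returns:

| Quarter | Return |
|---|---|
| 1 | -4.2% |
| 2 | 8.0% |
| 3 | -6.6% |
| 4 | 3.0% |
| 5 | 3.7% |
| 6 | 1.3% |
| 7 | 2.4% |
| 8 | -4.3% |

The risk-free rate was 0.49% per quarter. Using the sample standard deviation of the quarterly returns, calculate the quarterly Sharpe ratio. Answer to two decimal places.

-0.02

Mean return μ = 3.30 / 8 = 0.4125%
Σ(r − μ)² = 172.4688; sample σ = √(172.4688/7) = 4.9637%
Sharpe = (μ − rf) / σ = (0.4125 − 0.49) / 4.9637 = -0.0775 / 4.9637 = -0.0156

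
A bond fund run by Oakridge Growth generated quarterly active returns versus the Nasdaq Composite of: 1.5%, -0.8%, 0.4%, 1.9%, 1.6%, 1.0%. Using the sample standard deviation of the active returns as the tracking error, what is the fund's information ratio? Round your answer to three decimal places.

0.934

r̄ = (1.5 − 0.8 + 0.4 + 1.9 + 1.6 + 1) / 6 = 0.9333%
Sample std dev = √[4.9933 / 5] = 0.9993%
IR = r̄ / tracking error = 0.9333 / 0.9993 = 0.9340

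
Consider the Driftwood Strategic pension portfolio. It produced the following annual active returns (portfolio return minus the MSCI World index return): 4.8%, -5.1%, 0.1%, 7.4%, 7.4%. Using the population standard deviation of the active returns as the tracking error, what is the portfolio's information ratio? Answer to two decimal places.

0.61

μ = (4.8 − 5.1 + 0.1 + 7.4 + 7.4) / 5 = 14.60 / 5 = 2.9200%
Population σ = √[Σ(r − μ)² / 5] = √[115.9480 / 5] = √23.1896 = 4.8156%
IR = μ / tracking error = 2.9200 / 4.8156 = 0.6064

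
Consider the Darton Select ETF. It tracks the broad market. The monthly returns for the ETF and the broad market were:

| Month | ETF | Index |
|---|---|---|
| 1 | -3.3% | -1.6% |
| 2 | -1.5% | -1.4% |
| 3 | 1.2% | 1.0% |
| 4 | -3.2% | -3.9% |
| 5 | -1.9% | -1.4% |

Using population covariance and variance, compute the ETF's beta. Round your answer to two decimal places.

0.92

r̄p = -1.7400%,  r̄m = -1.4600%
Cov = Σ(rp − r̄p)(rm − r̄m) / 5 = 2.2036
Var(rm) = Σ(rm − r̄m)² / 5 = 2.4064
β = Cov / Var = 2.2036 / 2.4064 = 0.9157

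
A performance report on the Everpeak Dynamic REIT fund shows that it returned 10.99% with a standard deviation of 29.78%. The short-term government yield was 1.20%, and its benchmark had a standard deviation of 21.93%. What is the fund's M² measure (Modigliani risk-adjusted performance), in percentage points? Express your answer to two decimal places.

8.41

Sharpe = (Rp − Rf) / σp = (10.99% − 1.20%) / 29.78% = 0.3287
M² = Rf + Sharpe × σm = 1.20% + 0.3287 × 21.93% = 8.4084%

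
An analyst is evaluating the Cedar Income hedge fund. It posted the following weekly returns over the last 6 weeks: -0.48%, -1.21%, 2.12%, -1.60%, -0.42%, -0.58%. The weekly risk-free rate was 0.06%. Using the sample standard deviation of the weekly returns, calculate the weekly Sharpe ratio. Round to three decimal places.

μ = (-0.48 − 1.21 + 2.12 − 1.6 − 0.42 − 0.58) / 6 = -2.170 / 6 = -0.3617%
Sample σ = √[Σ(r − μ)² / 5] = √[8.4769 / 5] = √1.6954 = 1.3021%
Sharpe = (μ − rf) / σ = (-0.3617 − 0.06) / 1.3021 = -0.4217 / 1.3021 = -0.3239

-0.324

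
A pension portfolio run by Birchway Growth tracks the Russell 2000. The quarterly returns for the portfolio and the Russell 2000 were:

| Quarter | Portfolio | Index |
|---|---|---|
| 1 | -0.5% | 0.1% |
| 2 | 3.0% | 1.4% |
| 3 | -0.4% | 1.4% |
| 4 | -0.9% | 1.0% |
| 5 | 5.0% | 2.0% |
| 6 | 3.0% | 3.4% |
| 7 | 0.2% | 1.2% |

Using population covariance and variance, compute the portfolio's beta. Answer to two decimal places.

r̄p = 1.3429%,  r̄m = 1.5000%
Cov = Σ(rp − r̄p)(rm − r̄m) / 7 = 1.2900
Var(rm) = Σ(rm − r̄m)² / 7 = 0.8829
β = Cov / Var = 1.2900 / 0.8829 = 1.4611

1.46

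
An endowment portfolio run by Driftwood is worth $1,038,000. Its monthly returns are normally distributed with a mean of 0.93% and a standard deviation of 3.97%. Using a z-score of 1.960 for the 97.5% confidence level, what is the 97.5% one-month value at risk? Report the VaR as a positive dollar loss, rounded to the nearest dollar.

Return at the 97.5% tail: μ − z·σ = 0.93% − 1.960 × 3.97% = 0.93 − 7.7812 = -6.8512%
VaR = −(-6.8512%) × $1,038,000 = 6.8512% × $1,038,000 = $71,115

$71,115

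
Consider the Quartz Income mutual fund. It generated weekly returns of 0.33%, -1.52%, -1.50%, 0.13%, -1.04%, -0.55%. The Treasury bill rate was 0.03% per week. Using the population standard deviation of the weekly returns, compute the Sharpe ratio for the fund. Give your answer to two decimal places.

-0.99

μ = (0.33 − 1.52 − 1.5 + 0.13 − 1.04 − 0.55) / 6 = -4.150 / 6 = -0.6917%
Population σ = √[Σ(r − μ)² / 6] = √[3.1999 / 6] = √0.5333 = 0.7303%
Sharpe = (μ − rf) / σ = (-0.6917 − 0.03) / 0.7303 = -0.7217 / 0.7303 = -0.9882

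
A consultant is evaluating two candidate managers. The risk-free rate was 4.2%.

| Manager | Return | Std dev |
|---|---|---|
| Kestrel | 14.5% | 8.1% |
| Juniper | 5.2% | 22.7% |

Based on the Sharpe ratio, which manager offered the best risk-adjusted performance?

Kestrel: Sharpe ratio = (14.5% − 4.2%) / 8.1% = 1.272
Juniper: Sharpe ratio = (5.2% − 4.2%) / 22.7% = 0.044
Highest: Kestrel (1.272).

Kestrel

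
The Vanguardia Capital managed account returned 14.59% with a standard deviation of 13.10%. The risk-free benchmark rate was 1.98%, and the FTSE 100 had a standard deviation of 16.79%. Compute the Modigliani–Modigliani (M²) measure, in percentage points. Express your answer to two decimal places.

Sharpe = (Rp − Rf) / σp = (14.59% − 1.98%) / 13.10% = 0.9626
M² = Rf + Sharpe × σm = 1.98% + 0.9626 × 16.79% = 18.1421%

18.14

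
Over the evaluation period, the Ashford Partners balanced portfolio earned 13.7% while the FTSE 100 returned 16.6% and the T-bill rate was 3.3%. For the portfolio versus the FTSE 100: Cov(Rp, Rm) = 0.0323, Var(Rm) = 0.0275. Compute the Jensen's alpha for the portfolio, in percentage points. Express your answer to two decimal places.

-5.22

β = Cov / Var = 0.0323 / 0.0275 = 1.1745
E[R] = Rf + β(Rm − Rf) = 3.3% + 1.1745 × (16.6% − 3.3%) = 18.9209%
α = Rp − E[R] = 13.7% − 18.9209% = -5.2209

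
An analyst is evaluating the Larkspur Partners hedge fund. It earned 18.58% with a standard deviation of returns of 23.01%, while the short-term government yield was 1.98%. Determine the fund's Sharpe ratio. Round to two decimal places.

0.72

Sharpe = (Rp − Rf) / σp = (18.58% − 1.98%) / 23.01% = 16.60% / 23.01% = 0.7214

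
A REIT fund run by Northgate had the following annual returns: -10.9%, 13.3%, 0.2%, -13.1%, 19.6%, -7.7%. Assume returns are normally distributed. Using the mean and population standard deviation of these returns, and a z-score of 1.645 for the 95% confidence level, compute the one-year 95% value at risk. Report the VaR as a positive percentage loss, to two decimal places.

r̄ = (-10.9 + 13.3 + 0.2 − 13.1 + 19.6 − 7.7) / 6 = 0.2333%
Σ(r − r̄)² = (-10.9 − 0.2333)² + (13.3 − 0.2333)² + (0.2 − 0.2333)² + … = 910.4733
population σ = √(910.4733 / 6) = √151.7456 = 12.3185%
VaR = −(r̄ − z·σ) = −(0.2333 − 1.645 × 12.3185) = −(-20.0306) = 20.0306%

20.03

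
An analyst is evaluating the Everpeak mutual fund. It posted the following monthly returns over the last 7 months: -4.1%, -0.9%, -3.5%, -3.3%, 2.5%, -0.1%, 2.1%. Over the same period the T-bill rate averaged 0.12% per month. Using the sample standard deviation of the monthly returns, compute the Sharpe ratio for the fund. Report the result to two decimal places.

-0.43

Mean return r̄ = -7.30 / 7 = -1.0429%
Σ(r − r̄)² = (-4.1 − (-1.0429))² + (-0.9 − (-1.0429))² + … = 43.8171
σ = √[43.8171 / 6] = 2.7024%
Sharpe = (r̄ − rf) / σ = (-1.0429 − 0.12) / 2.7024 = -1.1629 / 2.7024 = -0.4303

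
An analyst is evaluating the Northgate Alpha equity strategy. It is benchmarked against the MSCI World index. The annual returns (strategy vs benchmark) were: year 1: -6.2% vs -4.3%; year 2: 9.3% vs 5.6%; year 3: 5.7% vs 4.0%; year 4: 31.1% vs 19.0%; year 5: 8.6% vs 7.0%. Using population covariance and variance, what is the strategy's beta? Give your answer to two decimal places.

r̄p = 9.7000%,  r̄m = 6.2600%
Cov = Σ(rp − r̄p)(rm − r̄m) / 5 = 89.8060
Var(rm) = Σ(rm − r̄m)² / 5 = 55.9824
β = Cov / Var = 89.8060 / 55.9824 = 1.6042

1.60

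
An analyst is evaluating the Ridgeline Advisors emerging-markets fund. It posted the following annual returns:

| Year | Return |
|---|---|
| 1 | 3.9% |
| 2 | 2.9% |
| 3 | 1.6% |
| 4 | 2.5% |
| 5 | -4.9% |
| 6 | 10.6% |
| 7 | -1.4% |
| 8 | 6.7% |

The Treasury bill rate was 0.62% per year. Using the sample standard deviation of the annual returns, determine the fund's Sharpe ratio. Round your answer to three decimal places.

0.449

r̄ = (3.9 + 2.9 + 1.6 + 2.5 − 4.9 + 10.6 − 1.4 + 6.7) / 8 = 2.7375%
Sample σ = √[Σ(r − r̄)² / 7] = √[155.6988 / 7] = √22.2427 = 4.7162%
Sharpe = (r̄ − rf) / σ = (2.7375 − 0.62) / 4.7162 = 2.1175 / 4.7162 = 0.4490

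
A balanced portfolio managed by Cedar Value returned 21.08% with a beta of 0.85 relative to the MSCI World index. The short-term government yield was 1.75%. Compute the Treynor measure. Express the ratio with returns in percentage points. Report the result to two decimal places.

Treynor = (Rp − Rf) / β = (21.08% − 1.75%) / 0.85 = 19.33 / 0.85 = 22.7412

22.74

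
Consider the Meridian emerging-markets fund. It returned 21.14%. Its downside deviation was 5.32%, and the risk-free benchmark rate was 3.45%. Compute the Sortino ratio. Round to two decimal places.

3.33

Sortino = (Rp − Rf) / σd = (21.14% − 3.45%) / 5.32% = 17.69% / 5.32% = 3.3252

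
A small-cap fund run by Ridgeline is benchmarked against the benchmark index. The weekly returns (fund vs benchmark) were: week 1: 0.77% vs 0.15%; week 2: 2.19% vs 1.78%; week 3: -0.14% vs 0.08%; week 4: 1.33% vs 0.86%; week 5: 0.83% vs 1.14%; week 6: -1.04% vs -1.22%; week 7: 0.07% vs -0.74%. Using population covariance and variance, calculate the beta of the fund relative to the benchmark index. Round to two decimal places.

r̄p = 0.5729%,  r̄m = 0.2929%
Cov = Σ(rp − r̄p)(rm − r̄m) / 7 = 0.8764
Var(rm) = Σ(rm − r̄m)² / 7 = 0.9532
β = Cov / Var = 0.8764 / 0.9532 = 0.9194

0.92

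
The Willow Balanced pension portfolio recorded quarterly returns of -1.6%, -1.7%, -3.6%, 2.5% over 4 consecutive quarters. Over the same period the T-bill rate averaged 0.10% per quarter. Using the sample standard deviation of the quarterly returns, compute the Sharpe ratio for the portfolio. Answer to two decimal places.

μ = (-1.6 − 1.7 − 3.6 + 2.5) / 4 = -4.40 / 4 = -1.1000%
Σ(r − μ)² = 19.8200; sample σ = √(19.8200/3) = 2.5703%
Sharpe = (μ − rf) / σ = (-1.1000 − 0.1) / 2.5703 = -1.2000 / 2.5703 = -0.4669

-0.47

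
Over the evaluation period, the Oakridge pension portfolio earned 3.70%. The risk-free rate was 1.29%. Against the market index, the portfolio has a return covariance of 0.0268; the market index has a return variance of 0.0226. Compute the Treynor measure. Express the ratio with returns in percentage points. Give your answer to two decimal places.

β = Cov / Var = 0.0268 / 0.0226 = 1.1858
Treynor = (Rp − Rf) / β = (3.70% − 1.29%) / 1.1858 = 2.41 / 1.1858 = 2.0324

2.03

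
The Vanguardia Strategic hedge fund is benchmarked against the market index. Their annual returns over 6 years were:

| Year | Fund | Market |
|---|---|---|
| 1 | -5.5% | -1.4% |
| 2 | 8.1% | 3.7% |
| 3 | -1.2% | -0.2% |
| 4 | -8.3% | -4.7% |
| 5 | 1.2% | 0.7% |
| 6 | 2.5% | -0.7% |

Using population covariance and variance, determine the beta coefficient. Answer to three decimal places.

r̄p = -0.5333%,  r̄m = -0.4333%
Cov = Σ(rp − r̄p)(rm − r̄m) / 6 = 12.4372
Var(rm) = Σ(rm − r̄m)² / 6 = 6.2722
β = Cov / Var = 12.4372 / 6.2722 = 1.9829

1.983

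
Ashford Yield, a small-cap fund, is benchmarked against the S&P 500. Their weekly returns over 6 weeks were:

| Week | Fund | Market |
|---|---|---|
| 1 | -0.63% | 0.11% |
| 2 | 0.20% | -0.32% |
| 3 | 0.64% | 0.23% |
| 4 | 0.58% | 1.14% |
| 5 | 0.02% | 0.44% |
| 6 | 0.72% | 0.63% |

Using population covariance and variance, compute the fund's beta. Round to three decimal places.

r̄p = 0.2550%,  r̄m = 0.3717%
Cov = Σ(rp − r̄p)(rm − r̄m) / 6 = 0.0948
Var(rm) = Σ(rm − r̄m)² / 6 = 0.2048
β = Cov / Var = 0.0948 / 0.2048 = 0.4629

0.463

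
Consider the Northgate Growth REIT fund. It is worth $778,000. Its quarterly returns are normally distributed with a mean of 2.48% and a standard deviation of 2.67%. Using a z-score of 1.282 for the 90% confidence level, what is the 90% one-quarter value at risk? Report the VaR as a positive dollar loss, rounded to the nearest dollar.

Return at the 90% tail: μ − z·σ = 2.48% − 1.282 × 2.67% = 2.48 − 3.42294 = -0.94294%
VaR = −(-0.94294%) × $778,000 = 0.94294% × $778,000 = $7,336

$7,336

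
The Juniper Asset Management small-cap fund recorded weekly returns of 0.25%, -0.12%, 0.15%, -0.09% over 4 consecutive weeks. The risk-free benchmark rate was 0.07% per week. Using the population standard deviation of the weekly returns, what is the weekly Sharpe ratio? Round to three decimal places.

-0.143

r̄ = (0.25 − 0.12 + 0.15 − 0.09) / 4 = 0.190 / 4 = 0.0475%
Σ(r − r̄)² = (0.25 − 0.0475)² + (-0.12 − 0.0475)² + … = 0.0985
σ = √[0.0985 / 4] = 0.1569%
Sharpe = (r̄ − rf) / σ = (0.0475 − 0.07) / 0.1569 = -0.0225 / 0.1569 = -0.1434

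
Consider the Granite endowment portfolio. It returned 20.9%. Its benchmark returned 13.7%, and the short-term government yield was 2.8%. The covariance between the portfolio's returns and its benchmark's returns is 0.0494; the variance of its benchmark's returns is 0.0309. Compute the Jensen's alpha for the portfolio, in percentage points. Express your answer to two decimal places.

β = Cov / Var = 0.0494 / 0.0309 = 1.5987
E[R] = Rf + β(Rm − Rf) = 2.8% + 1.5987 × (13.7% − 2.8%) = 20.2258%
α = Rp − E[R] = 20.9% − 20.2258% = 0.6742

0.67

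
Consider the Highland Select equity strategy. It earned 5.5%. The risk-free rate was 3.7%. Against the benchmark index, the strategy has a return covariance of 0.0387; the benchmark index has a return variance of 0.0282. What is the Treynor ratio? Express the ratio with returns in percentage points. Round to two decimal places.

β = Cov / Var = 0.0387 / 0.0282 = 1.3723
Treynor = (Rp − Rf) / β = (5.5% − 3.7%) / 1.3723 = 1.80 / 1.3723 = 1.3117

1.31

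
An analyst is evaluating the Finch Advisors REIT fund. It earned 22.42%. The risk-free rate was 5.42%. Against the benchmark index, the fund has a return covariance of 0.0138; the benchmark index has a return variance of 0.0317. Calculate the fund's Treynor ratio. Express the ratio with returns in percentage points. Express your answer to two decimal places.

39.05

β = Cov / Var = 0.0138 / 0.0317 = 0.4353
Treynor = (Rp − Rf) / β = (22.42% − 5.42%) / 0.4353 = 17.00 / 0.4353 = 39.0535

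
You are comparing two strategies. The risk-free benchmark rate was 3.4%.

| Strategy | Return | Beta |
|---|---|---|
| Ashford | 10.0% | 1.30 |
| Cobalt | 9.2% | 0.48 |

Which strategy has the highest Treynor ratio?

Ashford: Treynor = (10.0% − 3.4%) / 1.30 = 5.077
Cobalt: Treynor = (9.2% − 3.4%) / 0.48 = 12.083
Highest: Cobalt (12.083).

Cobalt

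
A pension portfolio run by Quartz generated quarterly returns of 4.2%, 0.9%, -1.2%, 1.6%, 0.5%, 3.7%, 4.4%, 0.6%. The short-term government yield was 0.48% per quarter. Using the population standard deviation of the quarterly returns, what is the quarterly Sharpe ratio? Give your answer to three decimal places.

0.712

Mean return r̄ = 14.70 / 8 = 1.8375%
Population std dev = √[29.0988 / 8] = 1.9072%
Sharpe = (r̄ − rf) / σ = (1.8375 − 0.48) / 1.9072 = 1.3575 / 1.9072 = 0.7118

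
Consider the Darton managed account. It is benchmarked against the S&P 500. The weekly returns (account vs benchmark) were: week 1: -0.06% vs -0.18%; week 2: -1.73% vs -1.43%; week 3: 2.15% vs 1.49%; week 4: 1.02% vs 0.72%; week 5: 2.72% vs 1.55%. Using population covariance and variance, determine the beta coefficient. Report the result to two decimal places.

1.41

r̄p = 0.8200%,  r̄m = 0.4300%
Cov = Σ(rp − r̄p)(rm − r̄m) / 5 = 1.7751
Var(rm) = Σ(rm − r̄m)² / 5 = 1.2588
β = Cov / Var = 1.7751 / 1.2588 = 1.4102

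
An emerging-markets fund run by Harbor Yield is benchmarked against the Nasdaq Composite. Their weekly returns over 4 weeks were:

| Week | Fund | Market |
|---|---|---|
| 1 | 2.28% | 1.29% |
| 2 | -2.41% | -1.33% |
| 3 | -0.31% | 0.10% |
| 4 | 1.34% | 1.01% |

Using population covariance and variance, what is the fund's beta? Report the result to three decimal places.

1.731

r̄p = 0.2250%,  r̄m = 0.2675%
Cov = Σ(rp − r̄p)(rm − r̄m) / 4 = 1.8070
Var(rm) = Σ(rm − r̄m)² / 4 = 1.0442
β = Cov / Var = 1.8070 / 1.0442 = 1.7305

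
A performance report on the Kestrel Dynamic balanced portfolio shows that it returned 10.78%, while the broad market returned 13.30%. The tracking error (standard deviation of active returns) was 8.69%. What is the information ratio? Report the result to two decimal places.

IR = (Rp − Rb) / TE = (10.78% − 13.30%) / 8.69% = -2.52% / 8.69% = -0.2900

-0.29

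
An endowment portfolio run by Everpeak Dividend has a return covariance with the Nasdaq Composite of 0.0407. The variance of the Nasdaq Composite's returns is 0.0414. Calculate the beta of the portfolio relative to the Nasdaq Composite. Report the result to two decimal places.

0.98

β = Cov(Rp, Rm) / Var(Rm) = 0.0407 / 0.0414 = 0.9831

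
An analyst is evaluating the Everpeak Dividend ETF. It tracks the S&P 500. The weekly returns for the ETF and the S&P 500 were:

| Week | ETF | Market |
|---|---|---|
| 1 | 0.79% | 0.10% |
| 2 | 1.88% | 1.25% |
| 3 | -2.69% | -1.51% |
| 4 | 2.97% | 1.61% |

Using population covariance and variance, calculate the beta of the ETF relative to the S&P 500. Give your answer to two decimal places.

1.72

r̄p = 0.7375%,  r̄m = 0.3625%
Cov = Σ(rp − r̄p)(rm − r̄m) / 4 = 2.5508
Var(rm) = Σ(rm − r̄m)² / 4 = 1.4798
β = Cov / Var = 2.5508 / 1.4798 = 1.7237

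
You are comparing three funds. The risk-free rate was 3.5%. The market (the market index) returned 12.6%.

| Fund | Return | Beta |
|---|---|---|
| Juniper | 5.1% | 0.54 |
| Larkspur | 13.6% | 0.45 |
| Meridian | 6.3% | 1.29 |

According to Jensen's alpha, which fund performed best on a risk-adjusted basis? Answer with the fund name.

Juniper: α = 5.1% − [3.5% + 0.54 × (12.6% − 3.5%)] = -3.314
Larkspur: α = 13.6% − [3.5% + 0.45 × (12.6% − 3.5%)] = 6.005
Meridian: α = 6.3% − [3.5% + 1.29 × (12.6% − 3.5%)] = -8.939
Highest: Larkspur (6.005).

Larkspur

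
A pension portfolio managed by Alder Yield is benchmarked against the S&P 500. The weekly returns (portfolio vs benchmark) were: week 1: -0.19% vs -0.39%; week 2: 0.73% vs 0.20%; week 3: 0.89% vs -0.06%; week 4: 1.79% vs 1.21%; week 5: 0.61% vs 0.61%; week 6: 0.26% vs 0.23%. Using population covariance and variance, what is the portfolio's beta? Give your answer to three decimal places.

0.995

r̄p = 0.6817%,  r̄m = 0.3000%
Cov = Σ(rp − r̄p)(rm − r̄m) / 6 = 0.2563
Var(rm) = Σ(rm − r̄m)² / 6 = 0.2575
β = Cov / Var = 0.2563 / 0.2575 = 0.9953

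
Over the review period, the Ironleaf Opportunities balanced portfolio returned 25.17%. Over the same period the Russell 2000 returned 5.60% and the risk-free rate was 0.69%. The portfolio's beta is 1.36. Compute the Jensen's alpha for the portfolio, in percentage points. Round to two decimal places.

17.80

CAPM expected return = Rf + β(Rm − Rf) = 0.69% + 1.36 × (5.60% − 0.69%) = 0.69 + 1.36 × 4.91 = 7.3676%
Jensen's α = Rp − E[R] = 25.17% − 7.3676% = 17.8024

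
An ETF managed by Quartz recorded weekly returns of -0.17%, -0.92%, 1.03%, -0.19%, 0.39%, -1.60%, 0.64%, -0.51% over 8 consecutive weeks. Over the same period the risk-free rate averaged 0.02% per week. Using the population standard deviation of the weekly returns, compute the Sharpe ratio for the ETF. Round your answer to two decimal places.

r̄ = (-0.17 − 0.92 + 1.03 − 0.19 + 0.39 − 1.6 + 0.64 − 0.51) / 8 = -1.330 / 8 = -0.1663%
Population σ = √[Σ(r − r̄)² / 8] = √[5.1330 / 8] = √0.6416 = 0.8010%
Sharpe = (r̄ − rf) / σ = (-0.1663 − 0.02) / 0.8010 = -0.1863 / 0.8010 = -0.2326

-0.23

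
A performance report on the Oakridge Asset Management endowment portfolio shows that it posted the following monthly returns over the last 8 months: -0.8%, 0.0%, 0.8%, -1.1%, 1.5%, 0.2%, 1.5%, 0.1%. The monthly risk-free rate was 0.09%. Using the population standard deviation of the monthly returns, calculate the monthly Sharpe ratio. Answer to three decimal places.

r̄ = (-0.8 + 0 + 0.8 − 1.1 + 1.5 + 0.2 + 1.5 + 0.1) / 8 = 0.2750%
Population σ = √[Σ(r − r̄)² / 8] = √[6.4350 / 8] = √0.8044 = 0.8969%
Sharpe = (r̄ − rf) / σ = (0.2750 − 0.09) / 0.8969 = 0.1850 / 0.8969 = 0.2063

0.206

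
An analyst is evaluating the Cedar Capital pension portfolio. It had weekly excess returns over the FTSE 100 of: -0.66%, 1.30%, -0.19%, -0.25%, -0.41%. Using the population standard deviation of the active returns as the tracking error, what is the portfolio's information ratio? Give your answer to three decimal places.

Mean return μ = -0.210 / 5 = -0.0420%
Population std dev = √[2.3835 / 5] = 0.6904%
IR = μ / tracking error = -0.0420 / 0.6904 = -0.0608

-0.061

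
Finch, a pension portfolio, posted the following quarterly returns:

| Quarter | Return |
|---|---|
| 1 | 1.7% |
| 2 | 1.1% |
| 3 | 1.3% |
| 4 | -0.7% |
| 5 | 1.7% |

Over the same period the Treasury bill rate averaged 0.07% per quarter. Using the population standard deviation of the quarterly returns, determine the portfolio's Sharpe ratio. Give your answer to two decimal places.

1.07

r̄ = (1.7 + 1.1 + 1.3 − 0.7 + 1.7) / 5 = 1.0200%
Σ(r − r̄)² = (1.7 − 1.0200)² + (1.1 − 1.0200)² + … = 3.9680
population σ = √(3.9680 / 5) = √0.7936 = 0.8908%
Sharpe = (r̄ − rf) / σ = (1.0200 − 0.07) / 0.8908 = 0.9500 / 0.8908 = 1.0665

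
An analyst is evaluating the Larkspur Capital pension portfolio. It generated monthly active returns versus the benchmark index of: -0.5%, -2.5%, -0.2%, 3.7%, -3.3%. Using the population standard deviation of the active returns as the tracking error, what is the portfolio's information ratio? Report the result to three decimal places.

-0.230

r̄ = (-0.5 − 2.5 − 0.2 + 3.7 − 3.3) / 5 = -2.80 / 5 = -0.5600%
Σ(r − r̄)² = (-0.5 − (-0.5600))² + (-2.5 − (-0.5600))² + … = 29.5520
σ = √[29.5520 / 5] = 2.4311%
IR = r̄ / tracking error = -0.5600 / 2.4311 = -0.2303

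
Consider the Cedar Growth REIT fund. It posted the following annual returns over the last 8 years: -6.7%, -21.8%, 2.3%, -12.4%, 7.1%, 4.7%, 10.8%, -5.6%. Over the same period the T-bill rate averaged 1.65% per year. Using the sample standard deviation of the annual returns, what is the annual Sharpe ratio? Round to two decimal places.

-0.40

μ = (-6.7 − 21.8 + 2.3 − 12.4 + 7.1 + 4.7 + 10.8 − 5.6) / 8 = -21.60 / 8 = -2.7000%
Σ(r − μ)² = (-6.7 − (-2.7000))² + (-21.8 − (-2.7000))² + (2.3 − (-2.7000))² + … = 841.3600
σ = √[841.3600 / 7] = 10.9633%
Sharpe = (μ − rf) / σ = (-2.7000 − 1.65) / 10.9633 = -4.3500 / 10.9633 = -0.3968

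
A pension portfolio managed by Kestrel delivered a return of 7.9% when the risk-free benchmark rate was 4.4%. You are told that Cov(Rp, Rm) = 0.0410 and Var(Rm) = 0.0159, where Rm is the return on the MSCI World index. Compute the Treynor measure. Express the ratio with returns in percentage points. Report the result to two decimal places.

β = Cov / Var = 0.0410 / 0.0159 = 2.5786
Treynor = (Rp − Rf) / β = (7.9% − 4.4%) / 2.5786 = 3.50 / 2.5786 = 1.3573

1.36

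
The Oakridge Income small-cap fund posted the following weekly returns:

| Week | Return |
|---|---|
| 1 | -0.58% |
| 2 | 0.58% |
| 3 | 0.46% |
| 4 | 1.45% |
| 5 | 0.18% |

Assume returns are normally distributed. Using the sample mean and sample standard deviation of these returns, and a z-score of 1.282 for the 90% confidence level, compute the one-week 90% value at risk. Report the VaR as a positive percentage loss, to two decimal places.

0.52

r̄ = (-0.58 + 0.58 + 0.46 + 1.45 + 0.18) / 5 = 0.4180%
Sample σ = √[Σ(r − r̄)² / 4] = √[2.1457 / 4] = √0.5364 = 0.7324%
VaR = −(r̄ − z·σ) = −(0.4180 − 1.282 × 0.7324) = −(-0.5209) = 0.5209%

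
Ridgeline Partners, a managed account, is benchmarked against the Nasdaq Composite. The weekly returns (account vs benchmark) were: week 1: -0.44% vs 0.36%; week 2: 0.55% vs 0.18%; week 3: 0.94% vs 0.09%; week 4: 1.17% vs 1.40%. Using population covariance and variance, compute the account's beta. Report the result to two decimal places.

r̄p = 0.5550%,  r̄m = 0.5075%
Cov = Σ(rp − r̄p)(rm − r̄m) / 4 = 0.1341
Var(rm) = Σ(rm − r̄m)² / 4 = 0.2750
β = Cov / Var = 0.1341 / 0.2750 = 0.4876

0.49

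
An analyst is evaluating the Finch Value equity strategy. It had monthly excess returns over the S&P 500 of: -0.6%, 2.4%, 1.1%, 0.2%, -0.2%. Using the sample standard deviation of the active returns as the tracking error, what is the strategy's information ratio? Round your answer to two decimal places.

r̄ = (-0.6 + 2.4 + 1.1 + 0.2 − 0.2) / 5 = 0.5800%
Sample σ = √[Σ(r − r̄)² / 4] = √[5.7280 / 4] = √1.4320 = 1.1967%
IR = r̄ / tracking error = 0.5800 / 1.1967 = 0.4847

0.48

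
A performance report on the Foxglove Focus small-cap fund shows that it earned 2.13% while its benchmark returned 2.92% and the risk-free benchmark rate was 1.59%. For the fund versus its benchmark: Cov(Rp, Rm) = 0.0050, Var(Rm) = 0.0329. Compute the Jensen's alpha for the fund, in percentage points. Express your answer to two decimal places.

0.34

β = Cov / Var = 0.0050 / 0.0329 = 0.1520
E[R] = Rf + β(Rm − Rf) = 1.59% + 0.1520 × (2.92% − 1.59%) = 1.7922%
α = Rp − E[R] = 2.13% − 1.7922% = 0.3378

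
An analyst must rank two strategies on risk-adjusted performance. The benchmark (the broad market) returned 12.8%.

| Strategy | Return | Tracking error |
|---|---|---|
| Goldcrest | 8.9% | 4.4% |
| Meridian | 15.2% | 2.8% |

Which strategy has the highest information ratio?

Meridian

Goldcrest: IR = (8.9% − 12.8%) / 4.4% = -0.886
Meridian: IR = (15.2% − 12.8%) / 2.8% = 0.857
Highest: Meridian (0.857).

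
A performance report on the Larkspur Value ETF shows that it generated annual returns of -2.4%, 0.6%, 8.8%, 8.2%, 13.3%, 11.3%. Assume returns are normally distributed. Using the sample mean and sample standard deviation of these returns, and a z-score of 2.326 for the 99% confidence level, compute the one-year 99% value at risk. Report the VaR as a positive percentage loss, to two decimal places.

r̄ = (-2.4 + 0.6 + 8.8 + 8.2 + 13.3 + 11.3) / 6 = 39.80 / 6 = 6.6333%
Σ(r − r̄)² = 191.3733; sample σ = √(191.3733/5) = 6.1867%
VaR = −(r̄ − z·σ) = −(6.6333 − 2.326 × 6.1867) = −(-7.7570) = 7.7570%

7.76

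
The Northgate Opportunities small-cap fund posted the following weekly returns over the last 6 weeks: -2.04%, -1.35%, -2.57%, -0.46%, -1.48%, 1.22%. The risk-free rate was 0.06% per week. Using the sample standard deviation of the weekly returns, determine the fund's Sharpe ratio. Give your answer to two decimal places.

-0.87

Mean return r̄ = -6.680 / 6 = -1.1133%
Sample std dev = √[9.0423 / 5] = 1.3448%
Sharpe = (r̄ − rf) / σ = (-1.1133 − 0.06) / 1.3448 = -1.1733 / 1.3448 = -0.8725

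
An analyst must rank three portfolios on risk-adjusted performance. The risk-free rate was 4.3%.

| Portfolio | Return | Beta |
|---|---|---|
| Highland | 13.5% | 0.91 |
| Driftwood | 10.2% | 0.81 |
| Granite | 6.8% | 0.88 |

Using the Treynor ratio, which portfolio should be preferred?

Highland: Treynor = (13.5% − 4.3%) / 0.91 = 10.110
Driftwood: Treynor = (10.2% − 4.3%) / 0.81 = 7.284
Granite: Treynor = (6.8% − 4.3%) / 0.88 = 2.841
Highest: Highland (10.110).

Highland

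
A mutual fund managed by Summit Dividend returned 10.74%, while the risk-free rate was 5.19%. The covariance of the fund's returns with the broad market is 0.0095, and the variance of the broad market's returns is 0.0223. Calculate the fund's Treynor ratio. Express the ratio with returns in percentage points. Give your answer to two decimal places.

13.03

β = Cov / Var = 0.0095 / 0.0223 = 0.4260
Treynor = (Rp − Rf) / β = (10.74% − 5.19%) / 0.4260 = 5.55 / 0.4260 = 13.0282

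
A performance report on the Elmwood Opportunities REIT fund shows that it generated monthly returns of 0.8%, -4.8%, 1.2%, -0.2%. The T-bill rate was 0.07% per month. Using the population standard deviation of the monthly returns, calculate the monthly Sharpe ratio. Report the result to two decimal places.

-0.34

r̄ = (0.8 − 4.8 + 1.2 − 0.2) / 4 = -3.00 / 4 = -0.7500%
Population σ = √[Σ(r − r̄)² / 4] = √[22.9100 / 4] = √5.7275 = 2.3932%
Sharpe = (r̄ − rf) / σ = (-0.7500 − 0.07) / 2.3932 = -0.8200 / 2.3932 = -0.3426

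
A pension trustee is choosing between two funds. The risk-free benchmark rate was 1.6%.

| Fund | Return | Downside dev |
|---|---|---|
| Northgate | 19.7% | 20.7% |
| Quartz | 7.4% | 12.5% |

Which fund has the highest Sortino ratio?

Northgate

Northgate: Sortino ratio = (19.7% − 1.6%) / 20.7% = 0.874
Quartz: Sortino ratio = (7.4% − 1.6%) / 12.5% = 0.464
Highest: Northgate (0.874).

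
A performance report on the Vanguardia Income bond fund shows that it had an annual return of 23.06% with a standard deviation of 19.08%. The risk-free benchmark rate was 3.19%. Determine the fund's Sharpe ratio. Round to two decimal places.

1.04

Sharpe = (Rp − Rf) / σp = (23.06% − 3.19%) / 19.08% = 19.87% / 19.08% = 1.0414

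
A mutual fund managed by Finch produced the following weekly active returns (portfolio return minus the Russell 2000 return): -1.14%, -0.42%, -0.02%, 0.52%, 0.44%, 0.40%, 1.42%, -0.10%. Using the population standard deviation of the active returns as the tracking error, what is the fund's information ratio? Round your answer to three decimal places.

0.195

μ = (-1.14 − 0.42 − 0.02 + 0.52 + 0.44 + 0.4 + 1.42 − 0.1) / 8 = 1.100 / 8 = 0.1375%
Population σ = √[Σ(r − μ)² / 8] = √[3.9756 / 8] = √0.4970 = 0.7050%
IR = μ / tracking error = 0.1375 / 0.7050 = 0.1950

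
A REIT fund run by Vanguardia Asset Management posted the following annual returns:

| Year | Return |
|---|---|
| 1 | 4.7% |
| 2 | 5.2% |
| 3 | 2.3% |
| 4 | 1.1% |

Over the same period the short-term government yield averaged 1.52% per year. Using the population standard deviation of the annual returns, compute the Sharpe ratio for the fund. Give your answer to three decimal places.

1.069

r̄ = (4.7 + 5.2 + 2.3 + 1.1) / 4 = 3.3250%
Population std dev = √[11.4075 / 4] = 1.6887%
Sharpe = (r̄ − rf) / σ = (3.3250 − 1.52) / 1.6887 = 1.8050 / 1.6887 = 1.0689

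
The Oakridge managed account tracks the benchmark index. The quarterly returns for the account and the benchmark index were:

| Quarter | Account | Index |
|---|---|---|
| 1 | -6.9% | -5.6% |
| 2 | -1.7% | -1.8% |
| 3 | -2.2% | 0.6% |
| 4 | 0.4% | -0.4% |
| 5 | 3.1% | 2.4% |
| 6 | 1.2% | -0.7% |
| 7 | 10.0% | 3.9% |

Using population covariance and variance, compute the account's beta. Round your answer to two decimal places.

1.54

r̄p = 0.5571%,  r̄m = -0.2286%
Cov = Σ(rp − r̄p)(rm − r̄m) / 7 = 12.3873
Var(rm) = Σ(rm − r̄m)² / 7 = 8.0306
β = Cov / Var = 12.3873 / 8.0306 = 1.5425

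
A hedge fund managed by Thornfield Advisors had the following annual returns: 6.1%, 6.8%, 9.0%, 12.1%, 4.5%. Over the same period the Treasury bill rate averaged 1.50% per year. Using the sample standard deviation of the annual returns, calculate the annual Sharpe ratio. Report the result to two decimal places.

r̄ = (6.1 + 6.8 + 9 + 12.1 + 4.5) / 5 = 7.7000%
Σ(r − r̄)² = (6.1 − 7.7000)² + (6.8 − 7.7000)² + … = 34.6600
σ = √[34.6600 / 4] = 2.9436%
Sharpe = (r̄ − rf) / σ = (7.7000 − 1.5) / 2.9436 = 6.2000 / 2.9436 = 2.1063

2.11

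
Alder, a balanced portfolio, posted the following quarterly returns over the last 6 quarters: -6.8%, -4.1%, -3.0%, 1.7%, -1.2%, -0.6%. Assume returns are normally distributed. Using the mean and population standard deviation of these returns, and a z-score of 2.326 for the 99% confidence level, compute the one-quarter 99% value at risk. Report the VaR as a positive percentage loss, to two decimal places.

8.64

r̄ = (-6.8 − 4.1 − 3 + 1.7 − 1.2 − 0.6) / 6 = -14.00 / 6 = -2.3333%
Σ(r − r̄)² = (-6.8 − (-2.3333))² + (-4.1 − (-2.3333))² + (-3 − (-2.3333))² + … = 44.0733
population σ = √(44.0733 / 6) = √7.3456 = 2.7103%
VaR = −(r̄ − z·σ) = −(-2.3333 − 2.326 × 2.7103) = −(-8.6375) = 8.6375%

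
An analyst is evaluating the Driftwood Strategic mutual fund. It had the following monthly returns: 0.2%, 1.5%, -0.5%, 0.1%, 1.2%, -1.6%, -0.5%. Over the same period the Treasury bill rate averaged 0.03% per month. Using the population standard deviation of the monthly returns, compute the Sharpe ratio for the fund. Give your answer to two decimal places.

0.03

μ = (0.2 + 1.5 − 0.5 + 0.1 + 1.2 − 1.6 − 0.5) / 7 = 0.40 / 7 = 0.0571%
Population std dev = √[6.7771 / 7] = 0.9839%
Sharpe = (μ − rf) / σ = (0.0571 − 0.03) / 0.9839 = 0.0271 / 0.9839 = 0.0275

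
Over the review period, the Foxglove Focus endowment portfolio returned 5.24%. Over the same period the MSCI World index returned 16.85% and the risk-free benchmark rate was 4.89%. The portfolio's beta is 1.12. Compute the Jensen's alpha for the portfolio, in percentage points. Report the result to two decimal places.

-13.05

CAPM expected return = Rf + β(Rm − Rf) = 4.89% + 1.12 × (16.85% − 4.89%) = 4.89 + 1.12 × 11.96 = 18.2852%
Jensen's α = Rp − E[R] = 5.24% − 18.2852% = -13.0452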